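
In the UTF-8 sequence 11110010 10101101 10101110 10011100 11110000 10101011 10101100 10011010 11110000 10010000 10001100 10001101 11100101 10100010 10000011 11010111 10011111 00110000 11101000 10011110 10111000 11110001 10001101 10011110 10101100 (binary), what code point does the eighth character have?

Offset 0: leading byte 0xF2 = 11110010 → 4-byte char #1 = F2 AD AE 9C.
Offset 4: leading byte 0xF0 = 11110000 → 4-byte char #2 = F0 AB AC 9A.
Offset 8: leading byte 0xF0 = 11110000 → 4-byte char #3 = F0 90 8C 8D.
Offset 12: leading byte 0xE5 = 11100101 → 3-byte char #4 = E5 A2 83.
Offset 15: leading byte 0xD7 = 11010111 → 2-byte char #5 = D7 9F.
Offset 17: leading byte 0x30 = 00110000 → 1-byte char #6 = 30.
Offset 18: leading byte 0xE8 = 11101000 → 3-byte char #7 = E8 9E B8.
Offset 21: leading byte 0xF1 = 11110001 → 4-byte char #8 = F1 8D 9E AC.
Leading byte 0xF1 = 11110001 matches 11110xxx → 4-byte sequence.
Byte 1: 0xF1 = 11110001, payload 001 (3 bits).
Byte 2: 0x8D = 10001101 (10xxxxxx ✓), payload 001101.
Byte 3: 0x9E = 10011110 (10xxxxxx ✓), payload 011110.
Byte 4: 0xAC = 10101100 (10xxxxxx ✓), payload 101100.
Concatenate: 001001101011110101100 = 0x4D7AC (21 bits → U+4D7AC).

U+4D7AC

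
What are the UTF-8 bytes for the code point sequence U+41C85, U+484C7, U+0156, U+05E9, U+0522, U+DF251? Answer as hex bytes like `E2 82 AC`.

U+41C85: 4-byte form → F1 81 B2 85.
U+484C7: 4-byte form → F1 88 93 87.
U+0156: 2-byte form → C5 96.
U+05E9: 2-byte form → D7 A9.
U+0522: 2-byte form → D4 A2.
U+DF251: 4-byte form → F3 9F 89 91.
Concatenated (18 bytes): F1 81 B2 85 F1 88 93 87 C5 96 D7 A9 D4 A2 F3 9F 89 91.

F1 81 B2 85 F1 88 93 87 C5 96 D7 A9 D4 A2 F3 9F 89 91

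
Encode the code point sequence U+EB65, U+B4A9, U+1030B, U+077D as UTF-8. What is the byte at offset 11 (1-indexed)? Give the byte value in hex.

1-indexed offset 11 is 0-indexed offset 10.
U+EB65 → 3-byte form EE AD A5 at offsets 0–2.
U+B4A9 → 3-byte form EB 92 A9 at offsets 3–5.
U+1030B → 4-byte form F0 90 8C 8B at offsets 6–9.
U+077D → 2-byte form DD BD at offsets 10–11.
Offset 10 falls in char 4's range; it's byte 1 of DD BD = 0xDD.

0xDD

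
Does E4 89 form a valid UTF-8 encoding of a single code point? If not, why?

invalid (sequence truncated)

Leading byte 0xE4 = 11100100 → 3-byte form, but only 2 bytes are present.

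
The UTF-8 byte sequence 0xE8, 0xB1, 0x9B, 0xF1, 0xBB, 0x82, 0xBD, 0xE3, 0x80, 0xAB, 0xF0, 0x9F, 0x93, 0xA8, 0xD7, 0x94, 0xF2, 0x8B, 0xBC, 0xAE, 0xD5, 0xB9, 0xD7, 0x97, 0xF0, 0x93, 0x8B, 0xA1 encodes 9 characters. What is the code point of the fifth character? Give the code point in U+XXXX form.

U+05D4

Offset 0: leading byte 0xE8 = 11101000 → 3-byte char #1 = E8 B1 9B.
Offset 3: leading byte 0xF1 = 11110001 → 4-byte char #2 = F1 BB 82 BD.
Offset 7: leading byte 0xE3 = 11100011 → 3-byte char #3 = E3 80 AB.
Offset 10: leading byte 0xF0 = 11110000 → 4-byte char #4 = F0 9F 93 A8.
Offset 14: leading byte 0xD7 = 11010111 → 2-byte char #5 = D7 94.
Leading byte 0xD7 = 11010111 matches 110xxxxx → 2-byte sequence.
Byte 1: 0xD7 = 11010111, payload 10111 (5 bits).
Byte 2: 0x94 = 10010100 (10xxxxxx ✓), payload 010100.
Concatenate: 10111010100 = 0x5D4 (11 bits → U+05D4).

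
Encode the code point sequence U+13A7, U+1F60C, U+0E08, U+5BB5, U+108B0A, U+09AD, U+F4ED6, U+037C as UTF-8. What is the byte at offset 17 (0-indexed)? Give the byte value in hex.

0xE0

U+13A7 → 3-byte form E1 8E A7 at offsets 0–2.
U+1F60C → 4-byte form F0 9F 98 8C at offsets 3–6.
U+0E08 → 3-byte form E0 B8 88 at offsets 7–9.
U+5BB5 → 3-byte form E5 AE B5 at offsets 10–12.
U+108B0A → 4-byte form F4 88 AC 8A at offsets 13–16.
U+09AD → 3-byte form E0 A6 AD at offsets 17–19.
Offset 17 falls in char 6's range; it's byte 1 of E0 A6 AD = 0xE0.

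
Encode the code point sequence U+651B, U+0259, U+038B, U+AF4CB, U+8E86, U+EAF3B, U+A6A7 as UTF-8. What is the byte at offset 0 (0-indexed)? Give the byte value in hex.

U+651B → 3-byte form E6 94 9B at offsets 0–2.
Offset 0 falls in char 1's range; it's byte 1 of E6 94 9B = 0xE6.

0xE6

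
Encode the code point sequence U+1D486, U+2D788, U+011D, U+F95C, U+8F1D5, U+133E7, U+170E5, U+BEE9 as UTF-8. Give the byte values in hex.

U+1D486: 4-byte form → F0 9D 92 86.
U+2D788: 4-byte form → F0 AD 9E 88.
U+011D: 2-byte form → C4 9D.
U+F95C: 3-byte form → EF A5 9C.
U+8F1D5: 4-byte form → F2 8F 87 95.
U+133E7: 4-byte form → F0 93 8F A7.
U+170E5: 4-byte form → F0 97 83 A5.
U+BEE9: 3-byte form → EB BB A9.
Concatenated (28 bytes): F0 9D 92 86 F0 AD 9E 88 C4 9D EF A5 9C F2 8F 87 95 F0 93 8F A7 F0 97 83 A5 EB BB A9.

F0 9D 92 86 F0 AD 9E 88 C4 9D EF A5 9C F2 8F 87 95 F0 93 8F A7 F0 97 83 A5 EB BB A9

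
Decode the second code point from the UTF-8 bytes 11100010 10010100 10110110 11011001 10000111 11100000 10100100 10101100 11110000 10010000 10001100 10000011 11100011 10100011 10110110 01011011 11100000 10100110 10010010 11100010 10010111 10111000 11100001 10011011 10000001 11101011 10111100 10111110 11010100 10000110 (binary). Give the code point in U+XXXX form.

U+0647

Offset 0: leading byte 0xE2 = 11100010 → 3-byte char #1 = E2 94 B6.
Offset 3: leading byte 0xD9 = 11011001 → 2-byte char #2 = D9 87.
Leading byte 0xD9 = 11011001 matches 110xxxxx → 2-byte sequence.
Byte 1: 0xD9 = 11011001, payload 11001 (5 bits).
Byte 2: 0x87 = 10000111 (10xxxxxx ✓), payload 000111.
Concatenate: 11001000111 = 0x647 (11 bits → U+0647).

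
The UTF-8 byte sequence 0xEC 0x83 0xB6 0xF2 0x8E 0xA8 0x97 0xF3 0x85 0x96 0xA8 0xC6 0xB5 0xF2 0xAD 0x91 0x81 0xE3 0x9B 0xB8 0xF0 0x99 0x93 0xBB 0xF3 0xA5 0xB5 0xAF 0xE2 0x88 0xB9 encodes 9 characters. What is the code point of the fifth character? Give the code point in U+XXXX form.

U+AD441

Offset 0: leading byte 0xEC = 11101100 → 3-byte char #1 = EC 83 B6.
Offset 3: leading byte 0xF2 = 11110010 → 4-byte char #2 = F2 8E A8 97.
Offset 7: leading byte 0xF3 = 11110011 → 4-byte char #3 = F3 85 96 A8.
Offset 11: leading byte 0xC6 = 11000110 → 2-byte char #4 = C6 B5.
Offset 13: leading byte 0xF2 = 11110010 → 4-byte char #5 = F2 AD 91 81.
Leading byte 0xF2 = 11110010 matches 11110xxx → 4-byte sequence.
Byte 1: 0xF2 = 11110010, payload 010 (3 bits).
Byte 2: 0xAD = 10101101 (10xxxxxx ✓), payload 101101.
Byte 3: 0x91 = 10010001 (10xxxxxx ✓), payload 010001.
Byte 4: 0x81 = 10000001 (10xxxxxx ✓), payload 000001.
Concatenate: 010101101010001000001 = 0xAD441 (21 bits → U+AD441).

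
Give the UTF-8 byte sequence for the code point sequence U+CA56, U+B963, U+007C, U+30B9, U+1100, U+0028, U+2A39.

U+CA56: 3-byte form → EC A9 96.
U+B963: 3-byte form → EB A5 A3.
U+007C: 1-byte form → 7C.
U+30B9: 3-byte form → E3 82 B9.
U+1100: 3-byte form → E1 84 80.
U+0028: 1-byte form → 28.
U+2A39: 3-byte form → E2 A8 B9.
Concatenated (17 bytes): EC A9 96 EB A5 A3 7C E3 82 B9 E1 84 80 28 E2 A8 B9.

EC A9 96 EB A5 A3 7C E3 82 B9 E1 84 80 28 E2 A8 B9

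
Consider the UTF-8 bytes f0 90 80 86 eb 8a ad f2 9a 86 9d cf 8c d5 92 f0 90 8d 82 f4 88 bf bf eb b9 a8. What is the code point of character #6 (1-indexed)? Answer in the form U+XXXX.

Offset 0: leading byte 0xF0 = 11110000 → 4-byte char #1 = F0 90 80 86.
Offset 4: leading byte 0xEB = 11101011 → 3-byte char #2 = EB 8A AD.
Offset 7: leading byte 0xF2 = 11110010 → 4-byte char #3 = F2 9A 86 9D.
Offset 11: leading byte 0xCF = 11001111 → 2-byte char #4 = CF 8C.
Offset 13: leading byte 0xD5 = 11010101 → 2-byte char #5 = D5 92.
Offset 15: leading byte 0xF0 = 11110000 → 4-byte char #6 = F0 90 8D 82.
Leading byte 0xF0 = 11110000 matches 11110xxx → 4-byte sequence.
Byte 1: 0xF0 = 11110000, payload 000 (3 bits).
Byte 2: 0x90 = 10010000 (10xxxxxx ✓), payload 010000.
Byte 3: 0x8D = 10001101 (10xxxxxx ✓), payload 001101.
Byte 4: 0x82 = 10000010 (10xxxxxx ✓), payload 000010.
Concatenate: 000010000001101000010 = 0x10342 (21 bits → U+10342).

U+10342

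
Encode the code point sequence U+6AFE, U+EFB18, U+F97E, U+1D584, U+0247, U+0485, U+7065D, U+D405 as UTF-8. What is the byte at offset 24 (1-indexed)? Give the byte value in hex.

0x90

1-indexed offset 24 is 0-indexed offset 23.
U+6AFE → 3-byte form E6 AB BE at offsets 0–2.
U+EFB18 → 4-byte form F3 AF AC 98 at offsets 3–6.
U+F97E → 3-byte form EF A5 BE at offsets 7–9.
U+1D584 → 4-byte form F0 9D 96 84 at offsets 10–13.
U+0247 → 2-byte form C9 87 at offsets 14–15.
U+0485 → 2-byte form D2 85 at offsets 16–17.
U+7065D → 4-byte form F1 B0 99 9D at offsets 18–21.
U+D405 → 3-byte form ED 90 85 at offsets 22–24.
Offset 23 falls in char 8's range; it's byte 2 of ED 90 85 = 0x90.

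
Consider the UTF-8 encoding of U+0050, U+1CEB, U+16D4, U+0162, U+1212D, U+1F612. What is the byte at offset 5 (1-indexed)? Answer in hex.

0xE1

1-indexed offset 5 is 0-indexed offset 4.
U+0050 → 1-byte form 50 at offsets 0–0.
U+1CEB → 3-byte form E1 B3 AB at offsets 1–3.
U+16D4 → 3-byte form E1 9B 94 at offsets 4–6.
Offset 4 falls in char 3's range; it's byte 1 of E1 9B 94 = 0xE1.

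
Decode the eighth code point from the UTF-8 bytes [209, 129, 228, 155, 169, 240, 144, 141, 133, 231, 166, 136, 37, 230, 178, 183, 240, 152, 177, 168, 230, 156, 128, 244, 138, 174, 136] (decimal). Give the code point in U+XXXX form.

Offset 0: leading byte 0xD1 = 11010001 → 2-byte char #1 = D1 81.
Offset 2: leading byte 0xE4 = 11100100 → 3-byte char #2 = E4 9B A9.
Offset 5: leading byte 0xF0 = 11110000 → 4-byte char #3 = F0 90 8D 85.
Offset 9: leading byte 0xE7 = 11100111 → 3-byte char #4 = E7 A6 88.
Offset 12: leading byte 0x25 = 00100101 → 1-byte char #5 = 25.
Offset 13: leading byte 0xE6 = 11100110 → 3-byte char #6 = E6 B2 B7.
Offset 16: leading byte 0xF0 = 11110000 → 4-byte char #7 = F0 98 B1 A8.
Offset 20: leading byte 0xE6 = 11100110 → 3-byte char #8 = E6 9C 80.
Leading byte 0xE6 = 11100110 matches 1110xxxx → 3-byte sequence.
Byte 1: 0xE6 = 11100110, payload 0110 (4 bits).
Byte 2: 0x9C = 10011100 (10xxxxxx ✓), payload 011100.
Byte 3: 0x80 = 10000000 (10xxxxxx ✓), payload 000000.
Concatenate: 0110011100000000 = 0x6700 (16 bits → U+6700).

U+6700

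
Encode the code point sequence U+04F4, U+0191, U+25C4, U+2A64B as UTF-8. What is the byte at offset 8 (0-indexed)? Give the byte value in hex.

U+04F4 → 2-byte form D3 B4 at offsets 0–1.
U+0191 → 2-byte form C6 91 at offsets 2–3.
U+25C4 → 3-byte form E2 97 84 at offsets 4–6.
U+2A64B → 4-byte form F0 AA 99 8B at offsets 7–10.
Offset 8 falls in char 4's range; it's byte 2 of F0 AA 99 8B = 0xAA.

0xAA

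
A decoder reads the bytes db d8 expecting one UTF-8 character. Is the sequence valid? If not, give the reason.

invalid (non-continuation byte where continuation expected)

Leading byte 0xDB = 11011011 → 2-byte form.
Byte 2 is 0xD8 = 11011000, which is not 10xxxxxx — expected a continuation byte.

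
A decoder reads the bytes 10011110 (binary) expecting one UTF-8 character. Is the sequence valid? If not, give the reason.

invalid (continuation byte with no leading byte)

Byte 0x9E = 10011110 has the form 10xxxxxx — a continuation byte — but there is no preceding leading byte.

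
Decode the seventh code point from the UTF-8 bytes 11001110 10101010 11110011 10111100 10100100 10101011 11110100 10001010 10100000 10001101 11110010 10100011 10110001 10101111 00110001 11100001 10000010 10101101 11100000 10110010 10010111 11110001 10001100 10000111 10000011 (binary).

U+0C97

Offset 0: leading byte 0xCE = 11001110 → 2-byte char #1 = CE AA.
Offset 2: leading byte 0xF3 = 11110011 → 4-byte char #2 = F3 BC A4 AB.
Offset 6: leading byte 0xF4 = 11110100 → 4-byte char #3 = F4 8A A0 8D.
Offset 10: leading byte 0xF2 = 11110010 → 4-byte char #4 = F2 A3 B1 AF.
Offset 14: leading byte 0x31 = 00110001 → 1-byte char #5 = 31.
Offset 15: leading byte 0xE1 = 11100001 → 3-byte char #6 = E1 82 AD.
Offset 18: leading byte 0xE0 = 11100000 → 3-byte char #7 = E0 B2 97.
Leading byte 0xE0 = 11100000 matches 1110xxxx → 3-byte sequence.
Byte 1: 0xE0 = 11100000, payload 0000 (4 bits).
Byte 2: 0xB2 = 10110010 (10xxxxxx ✓), payload 110010.
Byte 3: 0x97 = 10010111 (10xxxxxx ✓), payload 010111.
Concatenate: 0000110010010111 = 0xC97 (16 bits → U+0C97).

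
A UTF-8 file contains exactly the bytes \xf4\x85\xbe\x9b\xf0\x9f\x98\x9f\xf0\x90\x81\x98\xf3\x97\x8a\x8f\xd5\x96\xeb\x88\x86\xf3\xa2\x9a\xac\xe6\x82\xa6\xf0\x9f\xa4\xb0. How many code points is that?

9

Byte at offset 0: 0xF4 = 11110100 → 4-byte char (#1). Advance 4.
Byte at offset 4: 0xF0 = 11110000 → 4-byte char (#2). Advance 4.
Byte at offset 8: 0xF0 = 11110000 → 4-byte char (#3). Advance 4.
Byte at offset 12: 0xF3 = 11110011 → 4-byte char (#4). Advance 4.
Byte at offset 16: 0xD5 = 11010101 → 2-byte char (#5). Advance 2.
Byte at offset 18: 0xEB = 11101011 → 3-byte char (#6). Advance 3.
Byte at offset 21: 0xF3 = 11110011 → 4-byte char (#7). Advance 4.
Byte at offset 25: 0xE6 = 11100110 → 3-byte char (#8). Advance 3.
Byte at offset 28: 0xF0 = 11110000 → 4-byte char (#9). Advance 4.
Reached end at offset 32 after 9 code points.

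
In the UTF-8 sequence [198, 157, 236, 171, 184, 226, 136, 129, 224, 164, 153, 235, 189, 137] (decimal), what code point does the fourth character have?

U+0919

Offset 0: leading byte 0xC6 = 11000110 → 2-byte char #1 = C6 9D.
Offset 2: leading byte 0xEC = 11101100 → 3-byte char #2 = EC AB B8.
Offset 5: leading byte 0xE2 = 11100010 → 3-byte char #3 = E2 88 81.
Offset 8: leading byte 0xE0 = 11100000 → 3-byte char #4 = E0 A4 99.
Leading byte 0xE0 = 11100000 matches 1110xxxx → 3-byte sequence.
Byte 1: 0xE0 = 11100000, payload 0000 (4 bits).
Byte 2: 0xA4 = 10100100 (10xxxxxx ✓), payload 100100.
Byte 3: 0x99 = 10011001 (10xxxxxx ✓), payload 011001.
Concatenate: 0000100100011001 = 0x919 (16 bits → U+0919).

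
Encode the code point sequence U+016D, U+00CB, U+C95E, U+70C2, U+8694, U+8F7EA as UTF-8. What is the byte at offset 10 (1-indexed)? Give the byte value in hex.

0x82

1-indexed offset 10 is 0-indexed offset 9.
U+016D → 2-byte form C5 AD at offsets 0–1.
U+00CB → 2-byte form C3 8B at offsets 2–3.
U+C95E → 3-byte form EC A5 9E at offsets 4–6.
U+70C2 → 3-byte form E7 83 82 at offsets 7–9.
Offset 9 falls in char 4's range; it's byte 3 of E7 83 82 = 0x82.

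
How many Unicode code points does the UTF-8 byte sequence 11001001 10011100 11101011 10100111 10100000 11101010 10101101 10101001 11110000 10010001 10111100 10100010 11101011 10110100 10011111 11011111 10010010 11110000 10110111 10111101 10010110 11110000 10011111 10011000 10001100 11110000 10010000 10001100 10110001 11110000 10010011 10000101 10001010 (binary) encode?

10

Byte at offset 0: 0xC9 = 11001001 → 2-byte char (#1). Advance 2.
Byte at offset 2: 0xEB = 11101011 → 3-byte char (#2). Advance 3.
Byte at offset 5: 0xEA = 11101010 → 3-byte char (#3). Advance 3.
Byte at offset 8: 0xF0 = 11110000 → 4-byte char (#4). Advance 4.
Byte at offset 12: 0xEB = 11101011 → 3-byte char (#5). Advance 3.
Byte at offset 15: 0xDF = 11011111 → 2-byte char (#6). Advance 2.
Byte at offset 17: 0xF0 = 11110000 → 4-byte char (#7). Advance 4.
Byte at offset 21: 0xF0 = 11110000 → 4-byte char (#8). Advance 4.
Byte at offset 25: 0xF0 = 11110000 → 4-byte char (#9). Advance 4.
Byte at offset 29: 0xF0 = 11110000 → 4-byte char (#10). Advance 4.
Reached end at offset 33 after 10 code points.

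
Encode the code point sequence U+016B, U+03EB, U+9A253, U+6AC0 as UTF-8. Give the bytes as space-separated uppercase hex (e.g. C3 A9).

C5 AB CF AB F2 9A 89 93 E6 AB 80

U+016B: 2-byte form → C5 AB.
U+03EB: 2-byte form → CF AB.
U+9A253: 4-byte form → F2 9A 89 93.
U+6AC0: 3-byte form → E6 AB 80.
Concatenated (11 bytes): C5 AB CF AB F2 9A 89 93 E6 AB 80.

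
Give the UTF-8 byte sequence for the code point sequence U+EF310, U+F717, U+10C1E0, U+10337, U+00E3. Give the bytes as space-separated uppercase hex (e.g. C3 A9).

F3 AF 8C 90 EF 9C 97 F4 8C 87 A0 F0 90 8C B7 C3 A3

U+EF310: 4-byte form → F3 AF 8C 90.
U+F717: 3-byte form → EF 9C 97.
U+10C1E0: 4-byte form → F4 8C 87 A0.
U+10337: 4-byte form → F0 90 8C B7.
U+00E3: 2-byte form → C3 A3.
Concatenated (17 bytes): F3 AF 8C 90 EF 9C 97 F4 8C 87 A0 F0 90 8C B7 C3 A3.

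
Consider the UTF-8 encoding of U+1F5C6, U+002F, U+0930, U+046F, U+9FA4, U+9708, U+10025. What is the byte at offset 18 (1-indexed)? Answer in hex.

1-indexed offset 18 is 0-indexed offset 17.
U+1F5C6 → 4-byte form F0 9F 97 86 at offsets 0–3.
U+002F → 1-byte form 2F at offsets 4–4.
U+0930 → 3-byte form E0 A4 B0 at offsets 5–7.
U+046F → 2-byte form D1 AF at offsets 8–9.
U+9FA4 → 3-byte form E9 BE A4 at offsets 10–12.
U+9708 → 3-byte form E9 9C 88 at offsets 13–15.
U+10025 → 4-byte form F0 90 80 A5 at offsets 16–19.
Offset 17 falls in char 7's range; it's byte 2 of F0 90 80 A5 = 0x90.

0x90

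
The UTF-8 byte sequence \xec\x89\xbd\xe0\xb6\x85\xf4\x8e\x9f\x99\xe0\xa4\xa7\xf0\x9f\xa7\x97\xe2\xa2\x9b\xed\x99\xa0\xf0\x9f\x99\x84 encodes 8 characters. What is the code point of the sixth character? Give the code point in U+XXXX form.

Offset 0: leading byte 0xEC = 11101100 → 3-byte char #1 = EC 89 BD.
Offset 3: leading byte 0xE0 = 11100000 → 3-byte char #2 = E0 B6 85.
Offset 6: leading byte 0xF4 = 11110100 → 4-byte char #3 = F4 8E 9F 99.
Offset 10: leading byte 0xE0 = 11100000 → 3-byte char #4 = E0 A4 A7.
Offset 13: leading byte 0xF0 = 11110000 → 4-byte char #5 = F0 9F A7 97.
Offset 17: leading byte 0xE2 = 11100010 → 3-byte char #6 = E2 A2 9B.
Leading byte 0xE2 = 11100010 matches 1110xxxx → 3-byte sequence.
Byte 1: 0xE2 = 11100010, payload 0010 (4 bits).
Byte 2: 0xA2 = 10100010 (10xxxxxx ✓), payload 100010.
Byte 3: 0x9B = 10011011 (10xxxxxx ✓), payload 011011.
Concatenate: 0010100010011011 = 0x289B (16 bits → U+289B).

U+289B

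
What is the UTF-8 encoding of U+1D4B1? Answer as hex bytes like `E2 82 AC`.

F0 9D 92 B1

U+1D4B1 = 0x1D4B1 = 119985 decimal. In range U+10000–U+10FFFF → 4-byte form: 11110xxx 10xxxxxx 10xxxxxx 10xxxxxx.
Binary (21 bits): 000011101010010110001.
Split 3+6+6+6: 000 | 011101 | 010010 | 110001.
Byte 1: 11110000 = 0xF0.
Byte 2: 10011101 = 0x9D.
Byte 3: 10010010 = 0x92.
Byte 4: 10110001 = 0xB1.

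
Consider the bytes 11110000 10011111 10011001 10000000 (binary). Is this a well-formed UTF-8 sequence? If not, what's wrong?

Leading byte 0xF0 = 11110000 → 4-byte form.
Continuation bytes 0x9F=10011111, 0x99=10011001, 0x80=10000000 all match 10xxxxxx.
Decoded value 0x1F640 is ≥ 0x10000 (shortest form) and not a surrogate.

valid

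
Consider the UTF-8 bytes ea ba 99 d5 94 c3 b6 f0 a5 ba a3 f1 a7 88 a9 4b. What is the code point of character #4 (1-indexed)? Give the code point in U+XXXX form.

Offset 0: leading byte 0xEA = 11101010 → 3-byte char #1 = EA BA 99.
Offset 3: leading byte 0xD5 = 11010101 → 2-byte char #2 = D5 94.
Offset 5: leading byte 0xC3 = 11000011 → 2-byte char #3 = C3 B6.
Offset 7: leading byte 0xF0 = 11110000 → 4-byte char #4 = F0 A5 BA A3.
Leading byte 0xF0 = 11110000 matches 11110xxx → 4-byte sequence.
Byte 1: 0xF0 = 11110000, payload 000 (3 bits).
Byte 2: 0xA5 = 10100101 (10xxxxxx ✓), payload 100101.
Byte 3: 0xBA = 10111010 (10xxxxxx ✓), payload 111010.
Byte 4: 0xA3 = 10100011 (10xxxxxx ✓), payload 100011.
Concatenate: 000100101111010100011 = 0x25EA3 (21 bits → U+25EA3).

U+25EA3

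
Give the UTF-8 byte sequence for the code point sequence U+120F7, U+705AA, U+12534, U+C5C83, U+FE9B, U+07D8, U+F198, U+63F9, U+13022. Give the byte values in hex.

F0 92 83 B7 F1 B0 96 AA F0 92 94 B4 F3 85 B2 83 EF BA 9B DF 98 EF 86 98 E6 8F B9 F0 93 80 A2

U+120F7: 4-byte form → F0 92 83 B7.
U+705AA: 4-byte form → F1 B0 96 AA.
U+12534: 4-byte form → F0 92 94 B4.
U+C5C83: 4-byte form → F3 85 B2 83.
U+FE9B: 3-byte form → EF BA 9B.
U+07D8: 2-byte form → DF 98.
U+F198: 3-byte form → EF 86 98.
U+63F9: 3-byte form → E6 8F B9.
U+13022: 4-byte form → F0 93 80 A2.
Concatenated (31 bytes): F0 92 83 B7 F1 B0 96 AA F0 92 94 B4 F3 85 B2 83 EF BA 9B DF 98 EF 86 98 E6 8F B9 F0 93 80 A2.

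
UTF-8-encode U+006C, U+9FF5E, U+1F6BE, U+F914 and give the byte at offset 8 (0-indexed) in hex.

U+006C → 1-byte form 6C at offsets 0–0.
U+9FF5E → 4-byte form F2 9F BD 9E at offsets 1–4.
U+1F6BE → 4-byte form F0 9F 9A BE at offsets 5–8.
Offset 8 falls in char 3's range; it's byte 4 of F0 9F 9A BE = 0xBE.

0xBE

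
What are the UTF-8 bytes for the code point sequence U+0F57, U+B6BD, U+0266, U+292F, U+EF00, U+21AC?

E0 BD 97 EB 9A BD C9 A6 E2 A4 AF EE BC 80 E2 86 AC

U+0F57: 3-byte form → E0 BD 97.
U+B6BD: 3-byte form → EB 9A BD.
U+0266: 2-byte form → C9 A6.
U+292F: 3-byte form → E2 A4 AF.
U+EF00: 3-byte form → EE BC 80.
U+21AC: 3-byte form → E2 86 AC.
Concatenated (17 bytes): E0 BD 97 EB 9A BD C9 A6 E2 A4 AF EE BC 80 E2 86 AC.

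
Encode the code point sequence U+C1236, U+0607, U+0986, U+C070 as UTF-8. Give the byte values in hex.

U+C1236: 4-byte form → F3 81 88 B6.
U+0607: 2-byte form → D8 87.
U+0986: 3-byte form → E0 A6 86.
U+C070: 3-byte form → EC 81 B0.
Concatenated (12 bytes): F3 81 88 B6 D8 87 E0 A6 86 EC 81 B0.

F3 81 88 B6 D8 87 E0 A6 86 EC 81 B0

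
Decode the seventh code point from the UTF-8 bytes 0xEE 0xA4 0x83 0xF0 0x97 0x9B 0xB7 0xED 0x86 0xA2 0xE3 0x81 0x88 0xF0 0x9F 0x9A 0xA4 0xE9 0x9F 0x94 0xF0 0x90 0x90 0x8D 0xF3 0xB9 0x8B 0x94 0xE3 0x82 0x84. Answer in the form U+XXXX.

U+1040D

Offset 0: leading byte 0xEE = 11101110 → 3-byte char #1 = EE A4 83.
Offset 3: leading byte 0xF0 = 11110000 → 4-byte char #2 = F0 97 9B B7.
Offset 7: leading byte 0xED = 11101101 → 3-byte char #3 = ED 86 A2.
Offset 10: leading byte 0xE3 = 11100011 → 3-byte char #4 = E3 81 88.
Offset 13: leading byte 0xF0 = 11110000 → 4-byte char #5 = F0 9F 9A A4.
Offset 17: leading byte 0xE9 = 11101001 → 3-byte char #6 = E9 9F 94.
Offset 20: leading byte 0xF0 = 11110000 → 4-byte char #7 = F0 90 90 8D.
Leading byte 0xF0 = 11110000 matches 11110xxx → 4-byte sequence.
Byte 1: 0xF0 = 11110000, payload 000 (3 bits).
Byte 2: 0x90 = 10010000 (10xxxxxx ✓), payload 010000.
Byte 3: 0x90 = 10010000 (10xxxxxx ✓), payload 010000.
Byte 4: 0x8D = 10001101 (10xxxxxx ✓), payload 001101.
Concatenate: 000010000010000001101 = 0x1040D (21 bits → U+1040D).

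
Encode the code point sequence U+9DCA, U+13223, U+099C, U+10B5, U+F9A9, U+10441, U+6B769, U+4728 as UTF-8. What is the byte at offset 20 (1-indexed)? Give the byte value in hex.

0x81

1-indexed offset 20 is 0-indexed offset 19.
U+9DCA → 3-byte form E9 B7 8A at offsets 0–2.
U+13223 → 4-byte form F0 93 88 A3 at offsets 3–6.
U+099C → 3-byte form E0 A6 9C at offsets 7–9.
U+10B5 → 3-byte form E1 82 B5 at offsets 10–12.
U+F9A9 → 3-byte form EF A6 A9 at offsets 13–15.
U+10441 → 4-byte form F0 90 91 81 at offsets 16–19.
Offset 19 falls in char 6's range; it's byte 4 of F0 90 91 81 = 0x81.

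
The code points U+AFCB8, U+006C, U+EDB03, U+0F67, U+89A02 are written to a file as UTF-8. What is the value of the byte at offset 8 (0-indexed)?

U+AFCB8 → 4-byte form F2 AF B2 B8 at offsets 0–3.
U+006C → 1-byte form 6C at offsets 4–4.
U+EDB03 → 4-byte form F3 AD AC 83 at offsets 5–8.
Offset 8 falls in char 3's range; it's byte 4 of F3 AD AC 83 = 0x83.

0x83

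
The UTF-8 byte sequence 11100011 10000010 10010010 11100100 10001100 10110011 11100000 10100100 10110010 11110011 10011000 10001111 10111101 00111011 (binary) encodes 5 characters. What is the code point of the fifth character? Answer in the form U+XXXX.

Offset 0: leading byte 0xE3 = 11100011 → 3-byte char #1 = E3 82 92.
Offset 3: leading byte 0xE4 = 11100100 → 3-byte char #2 = E4 8C B3.
Offset 6: leading byte 0xE0 = 11100000 → 3-byte char #3 = E0 A4 B2.
Offset 9: leading byte 0xF3 = 11110011 → 4-byte char #4 = F3 98 8F BD.
Offset 13: leading byte 0x3B = 00111011 → 1-byte char #5 = 3B.
Leading byte 0x3B = 00111011 matches 0xxxxxxx → 1-byte sequence.
Byte 1: 0x3B = 00111011, payload 0111011 (7 bits).
Concatenate: 0111011 = 0x3B (7 bits → U+003B).

U+003B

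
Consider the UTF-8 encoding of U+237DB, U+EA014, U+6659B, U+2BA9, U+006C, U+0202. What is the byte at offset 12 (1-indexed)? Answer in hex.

0x9B

1-indexed offset 12 is 0-indexed offset 11.
U+237DB → 4-byte form F0 A3 9F 9B at offsets 0–3.
U+EA014 → 4-byte form F3 AA 80 94 at offsets 4–7.
U+6659B → 4-byte form F1 A6 96 9B at offsets 8–11.
Offset 11 falls in char 3's range; it's byte 4 of F1 A6 96 9B = 0x9B.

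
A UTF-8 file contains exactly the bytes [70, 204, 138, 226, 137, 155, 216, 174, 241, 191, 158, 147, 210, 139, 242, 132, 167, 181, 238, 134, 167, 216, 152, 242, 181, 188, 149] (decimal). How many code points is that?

10

Byte at offset 0: 0x46 = 01000110 → 1-byte char (#1). Advance 1.
Byte at offset 1: 0xCC = 11001100 → 2-byte char (#2). Advance 2.
Byte at offset 3: 0xE2 = 11100010 → 3-byte char (#3). Advance 3.
Byte at offset 6: 0xD8 = 11011000 → 2-byte char (#4). Advance 2.
Byte at offset 8: 0xF1 = 11110001 → 4-byte char (#5). Advance 4.
Byte at offset 12: 0xD2 = 11010010 → 2-byte char (#6). Advance 2.
Byte at offset 14: 0xF2 = 11110010 → 4-byte char (#7). Advance 4.
Byte at offset 18: 0xEE = 11101110 → 3-byte char (#8). Advance 3.
Byte at offset 21: 0xD8 = 11011000 → 2-byte char (#9). Advance 2.
Byte at offset 23: 0xF2 = 11110010 → 4-byte char (#10). Advance 4.
Reached end at offset 27 after 10 code points.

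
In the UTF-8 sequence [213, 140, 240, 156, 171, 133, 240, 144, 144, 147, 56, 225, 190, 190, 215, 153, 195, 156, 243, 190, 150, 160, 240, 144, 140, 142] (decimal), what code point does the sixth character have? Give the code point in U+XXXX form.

U+05D9

Offset 0: leading byte 0xD5 = 11010101 → 2-byte char #1 = D5 8C.
Offset 2: leading byte 0xF0 = 11110000 → 4-byte char #2 = F0 9C AB 85.
Offset 6: leading byte 0xF0 = 11110000 → 4-byte char #3 = F0 90 90 93.
Offset 10: leading byte 0x38 = 00111000 → 1-byte char #4 = 38.
Offset 11: leading byte 0xE1 = 11100001 → 3-byte char #5 = E1 BE BE.
Offset 14: leading byte 0xD7 = 11010111 → 2-byte char #6 = D7 99.
Leading byte 0xD7 = 11010111 matches 110xxxxx → 2-byte sequence.
Byte 1: 0xD7 = 11010111, payload 10111 (5 bits).
Byte 2: 0x99 = 10011001 (10xxxxxx ✓), payload 011001.
Concatenate: 10111011001 = 0x5D9 (11 bits → U+05D9).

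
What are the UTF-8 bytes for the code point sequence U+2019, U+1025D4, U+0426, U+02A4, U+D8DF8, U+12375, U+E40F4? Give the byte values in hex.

E2 80 99 F4 82 97 94 D0 A6 CA A4 F3 98 B7 B8 F0 92 8D B5 F3 A4 83 B4

U+2019: 3-byte form → E2 80 99.
U+1025D4: 4-byte form → F4 82 97 94.
U+0426: 2-byte form → D0 A6.
U+02A4: 2-byte form → CA A4.
U+D8DF8: 4-byte form → F3 98 B7 B8.
U+12375: 4-byte form → F0 92 8D B5.
U+E40F4: 4-byte form → F3 A4 83 B4.
Concatenated (23 bytes): E2 80 99 F4 82 97 94 D0 A6 CA A4 F3 98 B7 B8 F0 92 8D B5 F3 A4 83 B4.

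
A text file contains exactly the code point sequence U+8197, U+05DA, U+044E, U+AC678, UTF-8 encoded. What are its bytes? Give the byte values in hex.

E8 86 97 D7 9A D1 8E F2 AC 99 B8

U+8197: 3-byte form → E8 86 97.
U+05DA: 2-byte form → D7 9A.
U+044E: 2-byte form → D1 8E.
U+AC678: 4-byte form → F2 AC 99 B8.
Concatenated (11 bytes): E8 86 97 D7 9A D1 8E F2 AC 99 B8.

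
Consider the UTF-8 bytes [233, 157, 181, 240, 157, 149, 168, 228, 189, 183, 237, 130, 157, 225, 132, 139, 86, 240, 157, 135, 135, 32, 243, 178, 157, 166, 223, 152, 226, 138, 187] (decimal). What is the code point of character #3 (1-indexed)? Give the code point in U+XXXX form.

Offset 0: leading byte 0xE9 = 11101001 → 3-byte char #1 = E9 9D B5.
Offset 3: leading byte 0xF0 = 11110000 → 4-byte char #2 = F0 9D 95 A8.
Offset 7: leading byte 0xE4 = 11100100 → 3-byte char #3 = E4 BD B7.
Leading byte 0xE4 = 11100100 matches 1110xxxx → 3-byte sequence.
Byte 1: 0xE4 = 11100100, payload 0100 (4 bits).
Byte 2: 0xBD = 10111101 (10xxxxxx ✓), payload 111101.
Byte 3: 0xB7 = 10110111 (10xxxxxx ✓), payload 110111.
Concatenate: 0100111101110111 = 0x4F77 (16 bits → U+4F77).

U+4F77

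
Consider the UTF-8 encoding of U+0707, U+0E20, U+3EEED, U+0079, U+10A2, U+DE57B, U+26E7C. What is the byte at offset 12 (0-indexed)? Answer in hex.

U+0707 → 2-byte form DC 87 at offsets 0–1.
U+0E20 → 3-byte form E0 B8 A0 at offsets 2–4.
U+3EEED → 4-byte form F0 BE BB AD at offsets 5–8.
U+0079 → 1-byte form 79 at offsets 9–9.
U+10A2 → 3-byte form E1 82 A2 at offsets 10–12.
Offset 12 falls in char 5's range; it's byte 3 of E1 82 A2 = 0xA2.

0xA2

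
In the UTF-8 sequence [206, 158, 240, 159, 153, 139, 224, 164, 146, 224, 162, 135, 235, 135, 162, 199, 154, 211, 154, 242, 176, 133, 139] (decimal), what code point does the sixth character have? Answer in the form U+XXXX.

Offset 0: leading byte 0xCE = 11001110 → 2-byte char #1 = CE 9E.
Offset 2: leading byte 0xF0 = 11110000 → 4-byte char #2 = F0 9F 99 8B.
Offset 6: leading byte 0xE0 = 11100000 → 3-byte char #3 = E0 A4 92.
Offset 9: leading byte 0xE0 = 11100000 → 3-byte char #4 = E0 A2 87.
Offset 12: leading byte 0xEB = 11101011 → 3-byte char #5 = EB 87 A2.
Offset 15: leading byte 0xC7 = 11000111 → 2-byte char #6 = C7 9A.
Leading byte 0xC7 = 11000111 matches 110xxxxx → 2-byte sequence.
Byte 1: 0xC7 = 11000111, payload 00111 (5 bits).
Byte 2: 0x9A = 10011010 (10xxxxxx ✓), payload 011010.
Concatenate: 00111011010 = 0x1DA (11 bits → U+01DA).

U+01DA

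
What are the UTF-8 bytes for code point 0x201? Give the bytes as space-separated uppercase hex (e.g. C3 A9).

C8 81

U+0201 = 0x201 = 513 decimal. In range U+0080–U+07FF → 2-byte form: 110xxxxx 10xxxxxx.
Binary (11 bits): 01000000001.
Split 5+6: 01000 | 000001.
Byte 1: 11001000 = 0xC8.
Byte 2: 10000001 = 0x81.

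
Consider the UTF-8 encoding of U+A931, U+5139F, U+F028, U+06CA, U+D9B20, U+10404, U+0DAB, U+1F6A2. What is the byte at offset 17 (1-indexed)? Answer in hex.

1-indexed offset 17 is 0-indexed offset 16.
U+A931 → 3-byte form EA A4 B1 at offsets 0–2.
U+5139F → 4-byte form F1 91 8E 9F at offsets 3–6.
U+F028 → 3-byte form EF 80 A8 at offsets 7–9.
U+06CA → 2-byte form DB 8A at offsets 10–11.
U+D9B20 → 4-byte form F3 99 AC A0 at offsets 12–15.
U+10404 → 4-byte form F0 90 90 84 at offsets 16–19.
Offset 16 falls in char 6's range; it's byte 1 of F0 90 90 84 = 0xF0.

0xF0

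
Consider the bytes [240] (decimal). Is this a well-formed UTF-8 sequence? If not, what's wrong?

Leading byte 0xF0 = 11110000 → 4-byte form, but only 1 byte is present.

invalid (sequence truncated)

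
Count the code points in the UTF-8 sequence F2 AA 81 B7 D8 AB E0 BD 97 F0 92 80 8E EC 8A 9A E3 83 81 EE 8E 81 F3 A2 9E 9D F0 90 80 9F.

9

Byte at offset 0: 0xF2 = 11110010 → 4-byte char (#1). Advance 4.
Byte at offset 4: 0xD8 = 11011000 → 2-byte char (#2). Advance 2.
Byte at offset 6: 0xE0 = 11100000 → 3-byte char (#3). Advance 3.
Byte at offset 9: 0xF0 = 11110000 → 4-byte char (#4). Advance 4.
Byte at offset 13: 0xEC = 11101100 → 3-byte char (#5). Advance 3.
Byte at offset 16: 0xE3 = 11100011 → 3-byte char (#6). Advance 3.
Byte at offset 19: 0xEE = 11101110 → 3-byte char (#7). Advance 3.
Byte at offset 22: 0xF3 = 11110011 → 4-byte char (#8). Advance 4.
Byte at offset 26: 0xF0 = 11110000 → 4-byte char (#9). Advance 4.
Reached end at offset 30 after 9 code points.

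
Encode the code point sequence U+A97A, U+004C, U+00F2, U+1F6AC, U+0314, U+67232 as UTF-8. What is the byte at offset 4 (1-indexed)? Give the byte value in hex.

0x4C

1-indexed offset 4 is 0-indexed offset 3.
U+A97A → 3-byte form EA A5 BA at offsets 0–2.
U+004C → 1-byte form 4C at offsets 3–3.
Offset 3 falls in char 2's range; it's byte 1 of 4C = 0x4C.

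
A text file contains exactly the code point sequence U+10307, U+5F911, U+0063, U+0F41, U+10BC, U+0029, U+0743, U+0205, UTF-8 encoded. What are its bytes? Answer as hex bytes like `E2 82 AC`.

F0 90 8C 87 F1 9F A4 91 63 E0 BD 81 E1 82 BC 29 DD 83 C8 85

U+10307: 4-byte form → F0 90 8C 87.
U+5F911: 4-byte form → F1 9F A4 91.
U+0063: 1-byte form → 63.
U+0F41: 3-byte form → E0 BD 81.
U+10BC: 3-byte form → E1 82 BC.
U+0029: 1-byte form → 29.
U+0743: 2-byte form → DD 83.
U+0205: 2-byte form → C8 85.
Concatenated (20 bytes): F0 90 8C 87 F1 9F A4 91 63 E0 BD 81 E1 82 BC 29 DD 83 C8 85.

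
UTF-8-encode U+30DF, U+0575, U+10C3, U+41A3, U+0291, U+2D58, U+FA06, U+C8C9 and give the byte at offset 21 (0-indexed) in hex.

U+30DF → 3-byte form E3 83 9F at offsets 0–2.
U+0575 → 2-byte form D5 B5 at offsets 3–4.
U+10C3 → 3-byte form E1 83 83 at offsets 5–7.
U+41A3 → 3-byte form E4 86 A3 at offsets 8–10.
U+0291 → 2-byte form CA 91 at offsets 11–12.
U+2D58 → 3-byte form E2 B5 98 at offsets 13–15.
U+FA06 → 3-byte form EF A8 86 at offsets 16–18.
U+C8C9 → 3-byte form EC A3 89 at offsets 19–21.
Offset 21 falls in char 8's range; it's byte 3 of EC A3 89 = 0x89.

0x89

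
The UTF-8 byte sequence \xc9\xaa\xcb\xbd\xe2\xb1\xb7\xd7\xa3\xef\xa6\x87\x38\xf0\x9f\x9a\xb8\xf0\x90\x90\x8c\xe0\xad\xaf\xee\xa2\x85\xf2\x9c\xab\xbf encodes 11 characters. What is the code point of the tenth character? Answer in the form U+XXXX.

U+E885

Offset 0: leading byte 0xC9 = 11001001 → 2-byte char #1 = C9 AA.
Offset 2: leading byte 0xCB = 11001011 → 2-byte char #2 = CB BD.
Offset 4: leading byte 0xE2 = 11100010 → 3-byte char #3 = E2 B1 B7.
Offset 7: leading byte 0xD7 = 11010111 → 2-byte char #4 = D7 A3.
Offset 9: leading byte 0xEF = 11101111 → 3-byte char #5 = EF A6 87.
Offset 12: leading byte 0x38 = 00111000 → 1-byte char #6 = 38.
Offset 13: leading byte 0xF0 = 11110000 → 4-byte char #7 = F0 9F 9A B8.
Offset 17: leading byte 0xF0 = 11110000 → 4-byte char #8 = F0 90 90 8C.
Offset 21: leading byte 0xE0 = 11100000 → 3-byte char #9 = E0 AD AF.
Offset 24: leading byte 0xEE = 11101110 → 3-byte char #10 = EE A2 85.
Leading byte 0xEE = 11101110 matches 1110xxxx → 3-byte sequence.
Byte 1: 0xEE = 11101110, payload 1110 (4 bits).
Byte 2: 0xA2 = 10100010 (10xxxxxx ✓), payload 100010.
Byte 3: 0x85 = 10000101 (10xxxxxx ✓), payload 000101.
Concatenate: 1110100010000101 = 0xE885 (16 bits → U+E885).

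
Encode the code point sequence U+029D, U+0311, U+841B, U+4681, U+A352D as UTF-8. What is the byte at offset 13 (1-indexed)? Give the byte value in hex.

0x94

1-indexed offset 13 is 0-indexed offset 12.
U+029D → 2-byte form CA 9D at offsets 0–1.
U+0311 → 2-byte form CC 91 at offsets 2–3.
U+841B → 3-byte form E8 90 9B at offsets 4–6.
U+4681 → 3-byte form E4 9A 81 at offsets 7–9.
U+A352D → 4-byte form F2 A3 94 AD at offsets 10–13.
Offset 12 falls in char 5's range; it's byte 3 of F2 A3 94 AD = 0x94.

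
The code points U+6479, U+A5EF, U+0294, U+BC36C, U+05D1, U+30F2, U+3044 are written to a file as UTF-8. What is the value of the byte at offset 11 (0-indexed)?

0xAC

U+6479 → 3-byte form E6 91 B9 at offsets 0–2.
U+A5EF → 3-byte form EA 97 AF at offsets 3–5.
U+0294 → 2-byte form CA 94 at offsets 6–7.
U+BC36C → 4-byte form F2 BC 8D AC at offsets 8–11.
Offset 11 falls in char 4's range; it's byte 4 of F2 BC 8D AC = 0xAC.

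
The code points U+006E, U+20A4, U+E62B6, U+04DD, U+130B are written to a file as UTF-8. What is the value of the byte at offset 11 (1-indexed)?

0xE1

1-indexed offset 11 is 0-indexed offset 10.
U+006E → 1-byte form 6E at offsets 0–0.
U+20A4 → 3-byte form E2 82 A4 at offsets 1–3.
U+E62B6 → 4-byte form F3 A6 8A B6 at offsets 4–7.
U+04DD → 2-byte form D3 9D at offsets 8–9.
U+130B → 3-byte form E1 8C 8B at offsets 10–12.
Offset 10 falls in char 5's range; it's byte 1 of E1 8C 8B = 0xE1.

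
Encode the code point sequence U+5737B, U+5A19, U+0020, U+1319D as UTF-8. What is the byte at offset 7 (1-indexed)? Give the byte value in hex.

1-indexed offset 7 is 0-indexed offset 6.
U+5737B → 4-byte form F1 97 8D BB at offsets 0–3.
U+5A19 → 3-byte form E5 A8 99 at offsets 4–6.
Offset 6 falls in char 2's range; it's byte 3 of E5 A8 99 = 0x99.

0x99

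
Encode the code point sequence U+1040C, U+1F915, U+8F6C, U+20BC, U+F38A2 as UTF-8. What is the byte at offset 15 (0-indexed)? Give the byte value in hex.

0xB3

U+1040C → 4-byte form F0 90 90 8C at offsets 0–3.
U+1F915 → 4-byte form F0 9F A4 95 at offsets 4–7.
U+8F6C → 3-byte form E8 BD AC at offsets 8–10.
U+20BC → 3-byte form E2 82 BC at offsets 11–13.
U+F38A2 → 4-byte form F3 B3 A2 A2 at offsets 14–17.
Offset 15 falls in char 5's range; it's byte 2 of F3 B3 A2 A2 = 0xB3.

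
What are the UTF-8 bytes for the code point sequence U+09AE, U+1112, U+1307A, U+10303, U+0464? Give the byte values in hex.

U+09AE: 3-byte form → E0 A6 AE.
U+1112: 3-byte form → E1 84 92.
U+1307A: 4-byte form → F0 93 81 BA.
U+10303: 4-byte form → F0 90 8C 83.
U+0464: 2-byte form → D1 A4.
Concatenated (16 bytes): E0 A6 AE E1 84 92 F0 93 81 BA F0 90 8C 83 D1 A4.

E0 A6 AE E1 84 92 F0 93 81 BA F0 90 8C 83 D1 A4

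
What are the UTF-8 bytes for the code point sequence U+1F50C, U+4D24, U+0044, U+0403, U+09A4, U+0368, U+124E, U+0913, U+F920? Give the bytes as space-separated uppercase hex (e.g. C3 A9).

F0 9F 94 8C E4 B4 A4 44 D0 83 E0 A6 A4 CD A8 E1 89 8E E0 A4 93 EF A4 A0

U+1F50C: 4-byte form → F0 9F 94 8C.
U+4D24: 3-byte form → E4 B4 A4.
U+0044: 1-byte form → 44.
U+0403: 2-byte form → D0 83.
U+09A4: 3-byte form → E0 A6 A4.
U+0368: 2-byte form → CD A8.
U+124E: 3-byte form → E1 89 8E.
U+0913: 3-byte form → E0 A4 93.
U+F920: 3-byte form → EF A4 A0.
Concatenated (24 bytes): F0 9F 94 8C E4 B4 A4 44 D0 83 E0 A6 A4 CD A8 E1 89 8E E0 A4 93 EF A4 A0.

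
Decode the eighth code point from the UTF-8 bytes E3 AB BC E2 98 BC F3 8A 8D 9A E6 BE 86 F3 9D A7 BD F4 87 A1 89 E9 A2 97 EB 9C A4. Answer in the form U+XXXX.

U+B724

Offset 0: leading byte 0xE3 = 11100011 → 3-byte char #1 = E3 AB BC.
Offset 3: leading byte 0xE2 = 11100010 → 3-byte char #2 = E2 98 BC.
Offset 6: leading byte 0xF3 = 11110011 → 4-byte char #3 = F3 8A 8D 9A.
Offset 10: leading byte 0xE6 = 11100110 → 3-byte char #4 = E6 BE 86.
Offset 13: leading byte 0xF3 = 11110011 → 4-byte char #5 = F3 9D A7 BD.
Offset 17: leading byte 0xF4 = 11110100 → 4-byte char #6 = F4 87 A1 89.
Offset 21: leading byte 0xE9 = 11101001 → 3-byte char #7 = E9 A2 97.
Offset 24: leading byte 0xEB = 11101011 → 3-byte char #8 = EB 9C A4.
Leading byte 0xEB = 11101011 matches 1110xxxx → 3-byte sequence.
Byte 1: 0xEB = 11101011, payload 1011 (4 bits).
Byte 2: 0x9C = 10011100 (10xxxxxx ✓), payload 011100.
Byte 3: 0xA4 = 10100100 (10xxxxxx ✓), payload 100100.
Concatenate: 1011011100100100 = 0xB724 (16 bits → U+B724).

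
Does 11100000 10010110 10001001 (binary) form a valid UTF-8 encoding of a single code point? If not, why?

invalid (overlong encoding)

Leading byte 0xE0 = 11100000 → 3-byte form.
Continuation bytes all match 10xxxxxx. Payload decodes to 0x589.
But 0x589 < 0x800, the minimum for a 3-byte sequence — this is an overlong encoding.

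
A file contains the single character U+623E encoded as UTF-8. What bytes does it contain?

U+623E = 0x623E = 25150 decimal. In range U+0800–U+FFFF → 3-byte form: 1110xxxx 10xxxxxx 10xxxxxx.
Binary (16 bits): 0110001000111110.
Split 4+6+6: 0110 | 001000 | 111110.
Byte 1: 11100110 = 0xE6.
Byte 2: 10001000 = 0x88.
Byte 3: 10111110 = 0xBE.

E6 88 BE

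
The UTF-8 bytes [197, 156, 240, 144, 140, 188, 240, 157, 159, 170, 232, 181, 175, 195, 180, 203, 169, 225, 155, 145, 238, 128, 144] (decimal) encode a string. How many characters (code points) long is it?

8

Byte at offset 0: 0xC5 = 11000101 → 2-byte char (#1). Advance 2.
Byte at offset 2: 0xF0 = 11110000 → 4-byte char (#2). Advance 4.
Byte at offset 6: 0xF0 = 11110000 → 4-byte char (#3). Advance 4.
Byte at offset 10: 0xE8 = 11101000 → 3-byte char (#4). Advance 3.
Byte at offset 13: 0xC3 = 11000011 → 2-byte char (#5). Advance 2.
Byte at offset 15: 0xCB = 11001011 → 2-byte char (#6). Advance 2.
Byte at offset 17: 0xE1 = 11100001 → 3-byte char (#7). Advance 3.
Byte at offset 20: 0xEE = 11101110 → 3-byte char (#8). Advance 3.
Reached end at offset 23 after 8 code points.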